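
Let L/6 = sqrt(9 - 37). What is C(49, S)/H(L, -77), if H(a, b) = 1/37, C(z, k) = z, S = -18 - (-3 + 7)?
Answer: 1813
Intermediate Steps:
S = -22 (S = -18 - 1*4 = -18 - 4 = -22)
L = 12*I*sqrt(7) (L = 6*sqrt(9 - 37) = 6*sqrt(-28) = 6*(2*I*sqrt(7)) = 12*I*sqrt(7) ≈ 31.749*I)
H(a, b) = 1/37
C(49, S)/H(L, -77) = 49/(1/37) = 49*37 = 1813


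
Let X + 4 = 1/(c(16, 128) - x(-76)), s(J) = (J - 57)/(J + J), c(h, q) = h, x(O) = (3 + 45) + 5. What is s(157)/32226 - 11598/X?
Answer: 1085577640091/376931409 ≈ 2880.0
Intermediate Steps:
x(O) = 53 (x(O) = 48 + 5 = 53)
s(J) = (-57 + J)/(2*J) (s(J) = (-57 + J)/((2*J)) = (-57 + J)*(1/(2*J)) = (-57 + J)/(2*J))
X = -149/37 (X = -4 + 1/(16 - 1*53) = -4 + 1/(16 - 53) = -4 + 1/(-37) = -4 - 1/37 = -149/37 ≈ -4.0270)
s(157)/32226 - 11598/X = ((½)*(-57 + 157)/157)/32226 - 11598/(-149/37) = ((½)*(1/157)*100)*(1/32226) - 11598*(-37/149) = (50/157)*(1/32226) + 429126/149 = 25/2529741 + 429126/149 = 1085577640091/376931409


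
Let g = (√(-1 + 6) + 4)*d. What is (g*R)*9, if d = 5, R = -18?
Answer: -3240 - 810*√5 ≈ -5051.2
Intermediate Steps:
g = 20 + 5*√5 (g = (√(-1 + 6) + 4)*5 = (√5 + 4)*5 = (4 + √5)*5 = 20 + 5*√5 ≈ 31.180)
(g*R)*9 = ((20 + 5*√5)*(-18))*9 = (-360 - 90*√5)*9 = -3240 - 810*√5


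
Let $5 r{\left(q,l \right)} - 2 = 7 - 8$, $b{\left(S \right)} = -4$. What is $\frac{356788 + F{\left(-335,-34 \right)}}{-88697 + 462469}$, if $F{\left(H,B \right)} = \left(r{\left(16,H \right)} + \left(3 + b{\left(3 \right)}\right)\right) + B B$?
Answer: $\frac{447429}{467215} \approx 0.95765$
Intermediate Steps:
$r{\left(q,l \right)} = \frac{1}{5}$ ($r{\left(q,l \right)} = \frac{2}{5} + \frac{7 - 8}{5} = \frac{2}{5} + \frac{1}{5} \left(-1\right) = \frac{2}{5} - \frac{1}{5} = \frac{1}{5}$)
$F{\left(H,B \right)} = - \frac{4}{5} + B^{2}$ ($F{\left(H,B \right)} = \left(\frac{1}{5} + \left(3 - 4\right)\right) + B B = \left(\frac{1}{5} - 1\right) + B^{2} = - \frac{4}{5} + B^{2}$)
$\frac{356788 + F{\left(-335,-34 \right)}}{-88697 + 462469} = \frac{356788 - \left(\frac{4}{5} - \left(-34\right)^{2}\right)}{-88697 + 462469} = \frac{356788 + \left(- \frac{4}{5} + 1156\right)}{373772} = \left(356788 + \frac{5776}{5}\right) \frac{1}{373772} = \frac{1789716}{5} \cdot \frac{1}{373772} = \frac{447429}{467215}$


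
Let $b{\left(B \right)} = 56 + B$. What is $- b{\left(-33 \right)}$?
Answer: $-23$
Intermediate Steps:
$- b{\left(-33 \right)} = - (56 - 33) = \left(-1\right) 23 = -23$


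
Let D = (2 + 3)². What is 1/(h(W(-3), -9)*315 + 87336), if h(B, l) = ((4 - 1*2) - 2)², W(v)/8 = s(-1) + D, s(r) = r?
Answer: 1/87336 ≈ 1.1450e-5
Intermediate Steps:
D = 25 (D = 5² = 25)
W(v) = 192 (W(v) = 8*(-1 + 25) = 8*24 = 192)
h(B, l) = 0 (h(B, l) = ((4 - 2) - 2)² = (2 - 2)² = 0² = 0)
1/(h(W(-3), -9)*315 + 87336) = 1/(0*315 + 87336) = 1/(0 + 87336) = 1/87336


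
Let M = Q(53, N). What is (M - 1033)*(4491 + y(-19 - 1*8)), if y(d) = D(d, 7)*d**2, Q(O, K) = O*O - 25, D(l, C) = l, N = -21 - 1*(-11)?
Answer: -26601192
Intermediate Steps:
N = -10 (N = -21 + 11 = -10)
Q(O, K) = -25 + O**2 (Q(O, K) = O**2 - 25 = -25 + O**2)
M = 2784 (M = -25 + 53**2 = -25 + 2809 = 2784)
y(d) = d**3 (y(d) = d*d**2 = d**3)
(M - 1033)*(4491 + y(-19 - 1*8)) = (2784 - 1033)*(4491 + (-19 - 1*8)**3) = 1751*(4491 + (-19 - 8)**3) = 1751*(4491 + (-27)**3) = 1751*(4491 - 19683) = 1751*(-15192) = -26601192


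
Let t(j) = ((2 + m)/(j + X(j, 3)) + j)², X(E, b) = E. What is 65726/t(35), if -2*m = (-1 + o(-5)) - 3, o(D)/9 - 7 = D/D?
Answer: 80514350/1461681 ≈ 55.083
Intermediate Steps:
o(D) = 72 (o(D) = 63 + 9*(D/D) = 63 + 9*1 = 63 + 9 = 72)
m = -34 (m = -((-1 + 72) - 3)/2 = -(71 - 3)/2 = -½*68 = -34)
t(j) = (j - 16/j)² (t(j) = ((2 - 34)/(j + j) + j)² = (-32*1/(2*j) + j)² = (-16/j + j)² = (j - 16/j)²)
65726/t(35) = 65726/(((-16 + 35²)²/35²)) = 65726/(((-16 + 1225)²/1225)) = 65726/(((1/1225)*1209²)) = 65726/(((1/1225)*1461681)) = 65726/(1461681/1225) = 65726*(1225/1461681) = 80514350/1461681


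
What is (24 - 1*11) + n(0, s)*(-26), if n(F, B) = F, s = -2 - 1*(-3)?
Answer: 13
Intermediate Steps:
s = 1 (s = -2 + 3 = 1)
(24 - 1*11) + n(0, s)*(-26) = (24 - 1*11) + 0*(-26) = (24 - 11) + 0 = 13 + 0 = 13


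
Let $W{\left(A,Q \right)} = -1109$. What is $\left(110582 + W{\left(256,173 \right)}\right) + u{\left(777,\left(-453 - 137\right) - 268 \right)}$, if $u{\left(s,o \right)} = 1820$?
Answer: $111293$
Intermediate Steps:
$\left(110582 + W{\left(256,173 \right)}\right) + u{\left(777,\left(-453 - 137\right) - 268 \right)} = \left(110582 - 1109\right) + 1820 = 109473 + 1820 = 111293$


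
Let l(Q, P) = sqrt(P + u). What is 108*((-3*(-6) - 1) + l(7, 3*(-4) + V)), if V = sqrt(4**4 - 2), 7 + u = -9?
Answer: 1836 + 108*sqrt(-28 + sqrt(254)) ≈ 1836.0 + 375.1*I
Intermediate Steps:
u = -16 (u = -7 - 9 = -16)
V = sqrt(254) (V = sqrt(256 - 2) = sqrt(254) ≈ 15.937)
l(Q, P) = sqrt(-16 + P) (l(Q, P) = sqrt(P - 16) = sqrt(-16 + P))
108*((-3*(-6) - 1) + l(7, 3*(-4) + V)) = 108*((-3*(-6) - 1) + sqrt(-16 + (3*(-4) + sqrt(254)))) = 108*((18 - 1) + sqrt(-16 + (-12 + sqrt(254)))) = 108*(17 + sqrt(-28 + sqrt(254))) = 1836 + 108*sqrt(-28 + sqrt(254))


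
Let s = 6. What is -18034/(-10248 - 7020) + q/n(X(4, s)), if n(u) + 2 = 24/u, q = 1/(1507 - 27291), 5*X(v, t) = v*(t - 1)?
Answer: 464984339/445238112 ≈ 1.0443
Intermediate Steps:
X(v, t) = v*(-1 + t)/5 (X(v, t) = (v*(t - 1))/5 = (v*(-1 + t))/5 = v*(-1 + t)/5)
q = -1/25784 (q = 1/(-25784) = -1/25784 ≈ -3.8784e-5)
n(u) = -2 + 24/u
-18034/(-10248 - 7020) + q/n(X(4, s)) = -18034/(-10248 - 7020) - 1/(25784*(-2 + 24/(((⅕)*4*(-1 + 6))))) = -18034/(-17268) - 1/(25784*(-2 + 24/(((⅕)*4*5)))) = -18034*(-1/17268) - 1/(25784*(-2 + 24/4)) = 9017/8634 - 1/(25784*(-2 + 24*(¼))) = 9017/8634 - 1/(25784*(-2 + 6)) = 9017/8634 - 1/25784/4 = 9017/8634 - 1/25784*¼ = 9017/8634 - 1/103136 = 464984339/445238112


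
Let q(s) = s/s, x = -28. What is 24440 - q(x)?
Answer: 24439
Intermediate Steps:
q(s) = 1
24440 - q(x) = 24440 - 1*1 = 24440 - 1 = 24439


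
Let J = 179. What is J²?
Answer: 32041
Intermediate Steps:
J² = 179² = 32041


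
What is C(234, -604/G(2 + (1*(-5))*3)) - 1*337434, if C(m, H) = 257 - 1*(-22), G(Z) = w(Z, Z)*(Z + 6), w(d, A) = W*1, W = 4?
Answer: -337155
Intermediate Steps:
w(d, A) = 4 (w(d, A) = 4*1 = 4)
G(Z) = 24 + 4*Z (G(Z) = 4*(Z + 6) = 4*(6 + Z) = 24 + 4*Z)
C(m, H) = 279 (C(m, H) = 257 + 22 = 279)
C(234, -604/G(2 + (1*(-5))*3)) - 1*337434 = 279 - 1*337434 = 279 - 337434 = -337155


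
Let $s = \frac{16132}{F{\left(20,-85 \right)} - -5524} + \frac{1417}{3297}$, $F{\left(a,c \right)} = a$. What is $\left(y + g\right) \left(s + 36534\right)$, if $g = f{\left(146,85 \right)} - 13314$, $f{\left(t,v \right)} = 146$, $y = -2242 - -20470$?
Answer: $\frac{1828637579330}{9891} \approx 1.8488 \cdot 10^{8}$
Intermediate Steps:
$y = 18228$ ($y = -2242 + 20470 = 18228$)
$s = \frac{726703}{217602}$ ($s = \frac{16132}{20 - -5524} + \frac{1417}{3297} = \frac{16132}{20 + 5524} + 1417 \cdot \frac{1}{3297} = \frac{16132}{5544} + \frac{1417}{3297} = 16132 \cdot \frac{1}{5544} + \frac{1417}{3297} = \frac{4033}{1386} + \frac{1417}{3297} = \frac{726703}{217602} \approx 3.3396$)
$g = -13168$ ($g = 146 - 13314 = -13168$)
$\left(y + g\right) \left(s + 36534\right) = \left(18228 - 13168\right) \left(\frac{726703}{217602} + 36534\right) = 5060 \cdot \frac{7950598171}{217602} = \frac{1828637579330}{9891}$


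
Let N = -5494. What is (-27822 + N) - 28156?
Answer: -61472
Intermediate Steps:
(-27822 + N) - 28156 = (-27822 - 5494) - 28156 = -33316 - 28156 = -61472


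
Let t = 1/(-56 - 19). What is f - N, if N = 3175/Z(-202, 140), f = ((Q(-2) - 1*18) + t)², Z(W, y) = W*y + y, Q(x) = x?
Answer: 4227820501/10552500 ≈ 400.65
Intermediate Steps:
t = -1/75 (t = 1/(-75) = -1/75 ≈ -0.013333)
Z(W, y) = y + W*y
f = 2253001/5625 (f = ((-2 - 1*18) - 1/75)² = ((-2 - 18) - 1/75)² = (-20 - 1/75)² = (-1501/75)² = 2253001/5625 ≈ 400.53)
N = -635/5628 (N = 3175/((140*(1 - 202))) = 3175/((140*(-201))) = 3175/(-28140) = 3175*(-1/28140) = -635/5628 ≈ -0.11283)
f - N = 2253001/5625 - 1*(-635/5628) = 2253001/5625 + 635/5628 = 4227820501/10552500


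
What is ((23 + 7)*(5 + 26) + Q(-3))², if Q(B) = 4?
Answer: 872356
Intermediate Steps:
((23 + 7)*(5 + 26) + Q(-3))² = ((23 + 7)*(5 + 26) + 4)² = (30*31 + 4)² = (930 + 4)² = 934² = 872356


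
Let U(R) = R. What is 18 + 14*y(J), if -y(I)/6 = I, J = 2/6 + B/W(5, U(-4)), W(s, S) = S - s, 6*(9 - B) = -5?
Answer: 736/9 ≈ 81.778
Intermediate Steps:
B = 59/6 (B = 9 - ⅙*(-5) = 9 + ⅚ = 59/6 ≈ 9.8333)
J = -41/54 (J = 2/6 + 59/(6*(-4 - 1*5)) = 2*(⅙) + 59/(6*(-4 - 5)) = ⅓ + (59/6)/(-9) = ⅓ + (59/6)*(-⅑) = ⅓ - 59/54 = -41/54 ≈ -0.75926)
y(I) = -6*I
18 + 14*y(J) = 18 + 14*(-6*(-41/54)) = 18 + 14*(41/9) = 18 + 574/9 = 736/9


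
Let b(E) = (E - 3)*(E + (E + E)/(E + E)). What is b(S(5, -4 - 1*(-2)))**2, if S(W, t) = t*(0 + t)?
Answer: 25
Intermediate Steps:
S(W, t) = t**2 (S(W, t) = t*t = t**2)
b(E) = (1 + E)*(-3 + E) (b(E) = (-3 + E)*(E + (2*E)/((2*E))) = (-3 + E)*(E + (2*E)*(1/(2*E))) = (-3 + E)*(E + 1) = (-3 + E)*(1 + E) = (1 + E)*(-3 + E))
b(S(5, -4 - 1*(-2)))**2 = (-3 + ((-4 - 1*(-2))**2)**2 - 2*(-4 - 1*(-2))**2)**2 = (-3 + ((-4 + 2)**2)**2 - 2*(-4 + 2)**2)**2 = (-3 + ((-2)**2)**2 - 2*(-2)**2)**2 = (-3 + 4**2 - 2*4)**2 = (-3 + 16 - 8)**2 = 5**2 = 25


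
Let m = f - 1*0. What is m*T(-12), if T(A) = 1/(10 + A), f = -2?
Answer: 1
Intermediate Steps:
m = -2 (m = -2 - 1*0 = -2 + 0 = -2)
m*T(-12) = -2/(10 - 12) = -2/(-2) = -2*(-1/2) = 1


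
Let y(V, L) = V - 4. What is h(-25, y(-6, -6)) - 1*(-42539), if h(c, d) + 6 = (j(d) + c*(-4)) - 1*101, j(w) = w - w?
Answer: 42532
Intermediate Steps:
j(w) = 0
y(V, L) = -4 + V
h(c, d) = -107 - 4*c (h(c, d) = -6 + ((0 + c*(-4)) - 1*101) = -6 + ((0 - 4*c) - 101) = -6 + (-4*c - 101) = -6 + (-101 - 4*c) = -107 - 4*c)
h(-25, y(-6, -6)) - 1*(-42539) = (-107 - 4*(-25)) - 1*(-42539) = (-107 + 100) + 42539 = -7 + 42539 = 42532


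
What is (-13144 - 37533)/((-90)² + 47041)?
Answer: -50677/55141 ≈ -0.91904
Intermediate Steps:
(-13144 - 37533)/((-90)² + 47041) = -50677/(8100 + 47041) = -50677/55141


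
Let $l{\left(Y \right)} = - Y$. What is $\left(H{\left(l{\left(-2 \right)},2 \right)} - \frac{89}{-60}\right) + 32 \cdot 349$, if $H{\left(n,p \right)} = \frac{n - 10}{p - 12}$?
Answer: $\frac{670217}{60} \approx 11170.0$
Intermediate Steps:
$H{\left(n,p \right)} = \frac{-10 + n}{-12 + p}$
$\left(H{\left(l{\left(-2 \right)},2 \right)} - \frac{89}{-60}\right) + 32 \cdot 349 = \left(\frac{-10 - -2}{-12 + 2} - \frac{89}{-60}\right) + 32 \cdot 349 = \left(\frac{-10 + 2}{-10} - - \frac{89}{60}\right) + 11168 = \left(\left(- \frac{1}{10}\right) \left(-8\right) + \frac{89}{60}\right) + 11168 = \left(\frac{4}{5} + \frac{89}{60}\right) + 11168 = \frac{137}{60} + 11168 = \frac{670217}{60}$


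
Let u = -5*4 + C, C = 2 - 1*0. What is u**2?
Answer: 324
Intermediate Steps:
C = 2 (C = 2 + 0 = 2)
u = -18 (u = -5*4 + 2 = -20 + 2 = -18)
u**2 = (-18)**2 = 324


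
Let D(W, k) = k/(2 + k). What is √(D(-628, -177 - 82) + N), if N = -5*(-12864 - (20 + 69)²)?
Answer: 2*√1716052222/257 ≈ 322.38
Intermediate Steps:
N = 103925 (N = -5*(-12864 - 1*89²) = -5*(-12864 - 1*7921) = -5*(-12864 - 7921) = -5*(-20785) = 103925)
√(D(-628, -177 - 82) + N) = √((-177 - 82)/(2 + (-177 - 82)) + 103925) = √(-259/(2 - 259) + 103925) = √(-259/(-257) + 103925) = √(-259*(-1/257) + 103925) = √(259/257 + 103925) = √(26708984/257) = 2*√1716052222/257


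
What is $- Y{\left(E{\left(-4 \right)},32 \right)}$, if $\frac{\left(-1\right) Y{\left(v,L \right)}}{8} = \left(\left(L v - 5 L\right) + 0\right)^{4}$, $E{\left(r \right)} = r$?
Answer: $55037657088$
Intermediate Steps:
$Y{\left(v,L \right)} = - 8 \left(- 5 L + L v\right)^{4}$ ($Y{\left(v,L \right)} = - 8 \left(\left(L v - 5 L\right) + 0\right)^{4} = - 8 \left(\left(- 5 L + L v\right) + 0\right)^{4} = - 8 \left(- 5 L + L v\right)^{4}$)
$- Y{\left(E{\left(-4 \right)},32 \right)} = - \left(-8\right) 32^{4} \left(-5 - 4\right)^{4} = - \left(-8\right) 1048576 \left(-9\right)^{4} = - \left(-8\right) 1048576 \cdot 6561 = \left(-1\right) \left(-55037657088\right) = 55037657088$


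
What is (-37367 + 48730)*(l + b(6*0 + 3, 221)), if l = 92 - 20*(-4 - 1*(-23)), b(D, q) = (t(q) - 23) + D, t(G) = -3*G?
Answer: -11033473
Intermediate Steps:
b(D, q) = -23 + D - 3*q (b(D, q) = (-3*q - 23) + D = (-23 - 3*q) + D = -23 + D - 3*q)
l = -288 (l = 92 - 20*(-4 + 23) = 92 - 20*19 = 92 - 380 = -288)
(-37367 + 48730)*(l + b(6*0 + 3, 221)) = (-37367 + 48730)*(-288 + (-23 + (6*0 + 3) - 3*221)) = 11363*(-288 + (-23 + (0 + 3) - 663)) = 11363*(-288 + (-23 + 3 - 663)) = 11363*(-288 - 683) = 11363*(-971) = -11033473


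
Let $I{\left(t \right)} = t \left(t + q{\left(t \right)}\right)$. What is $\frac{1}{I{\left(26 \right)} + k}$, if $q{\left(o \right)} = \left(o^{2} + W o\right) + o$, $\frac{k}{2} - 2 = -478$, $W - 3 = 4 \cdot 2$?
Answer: $\frac{1}{25412} \approx 3.9351 \cdot 10^{-5}$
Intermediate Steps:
$W = 11$ ($W = 3 + 4 \cdot 2 = 3 + 8 = 11$)
$k = -952$ ($k = 4 + 2 \left(-478\right) = 4 - 956 = -952$)
$q{\left(o \right)} = o^{2} + 12 o$ ($q{\left(o \right)} = \left(o^{2} + 11 o\right) + o = o^{2} + 12 o$)
$I{\left(t \right)} = t \left(t + t \left(12 + t\right)\right)$
$\frac{1}{I{\left(26 \right)} + k} = \frac{1}{26^{2} \left(13 + 26\right) - 952} = \frac{1}{676 \cdot 39 - 952} = \frac{1}{26364 - 952} = \frac{1}{25412}$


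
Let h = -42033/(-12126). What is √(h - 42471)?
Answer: I*√693824542382/4042 ≈ 206.08*I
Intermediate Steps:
h = 14011/4042 (h = -42033*(-1/12126) = 14011/4042 ≈ 3.4664)
√(h - 42471) = √(14011/4042 - 42471) = √(-171653771/4042) = I*√693824542382/4042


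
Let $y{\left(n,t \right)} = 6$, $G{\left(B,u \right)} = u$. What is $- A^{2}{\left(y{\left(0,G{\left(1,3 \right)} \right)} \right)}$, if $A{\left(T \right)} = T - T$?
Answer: $0$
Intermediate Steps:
$A{\left(T \right)} = 0$
$- A^{2}{\left(y{\left(0,G{\left(1,3 \right)} \right)} \right)} = - 0^{2} = \left(-1\right) 0 = 0$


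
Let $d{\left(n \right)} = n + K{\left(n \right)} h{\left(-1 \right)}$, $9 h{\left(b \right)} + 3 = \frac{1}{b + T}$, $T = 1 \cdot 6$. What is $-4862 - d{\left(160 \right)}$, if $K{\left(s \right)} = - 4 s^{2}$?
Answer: $- \frac{331918}{9} \approx -36880.0$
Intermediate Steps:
$T = 6$
$h{\left(b \right)} = - \frac{1}{3} + \frac{1}{9 \left(6 + b\right)}$ ($h{\left(b \right)} = - \frac{1}{3} + \frac{1}{9 \left(b + 6\right)} = - \frac{1}{3} + \frac{1}{9 \left(6 + b\right)}$)
$d{\left(n \right)} = n + \frac{56 n^{2}}{45}$ ($d{\left(n \right)} = n + - 4 n^{2} \frac{-17 - -3}{9 \left(6 - 1\right)} = n + - 4 n^{2} \frac{-17 + 3}{9 \cdot 5} = n + - 4 n^{2} \cdot \frac{1}{9} \cdot \frac{1}{5} \left(-14\right) = n + - 4 n^{2} \left(- \frac{14}{45}\right) = n + \frac{56 n^{2}}{45}$)
$-4862 - d{\left(160 \right)} = -4862 - \frac{1}{45} \cdot 160 \left(45 + 56 \cdot 160\right) = -4862 - \frac{1}{45} \cdot 160 \left(45 + 8960\right) = -4862 - \frac{1}{45} \cdot 160 \cdot 9005 = -4862 - \frac{288160}{9} = - \frac{331918}{9}$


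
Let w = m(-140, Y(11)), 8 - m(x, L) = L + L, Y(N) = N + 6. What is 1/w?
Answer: -1/26 ≈ -0.038462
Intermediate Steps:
Y(N) = 6 + N
m(x, L) = 8 - 2*L (m(x, L) = 8 - (L + L) = 8 - 2*L)
w = -26 (w = 8 - 2*(6 + 11) = 8 - 2*17 = 8 - 34 = -26)
1/w = 1/(-26) = -1/26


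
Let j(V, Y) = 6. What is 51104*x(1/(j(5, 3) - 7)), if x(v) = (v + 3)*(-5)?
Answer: -511040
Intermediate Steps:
x(v) = -15 - 5*v (x(v) = (3 + v)*(-5) = -15 - 5*v)
51104*x(1/(j(5, 3) - 7)) = 51104*(-15 - 5/(6 - 7)) = 51104*(-15 - 5/(-1)) = 51104*(-15 - 5*(-1)) = 51104*(-15 + 5) = 51104*(-10) = -511040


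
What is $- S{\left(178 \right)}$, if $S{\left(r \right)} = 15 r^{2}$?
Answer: $-475260$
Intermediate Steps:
$- S{\left(178 \right)} = - 15 \cdot 178^{2} = - 15 \cdot 31684 = \left(-1\right) 475260 = -475260$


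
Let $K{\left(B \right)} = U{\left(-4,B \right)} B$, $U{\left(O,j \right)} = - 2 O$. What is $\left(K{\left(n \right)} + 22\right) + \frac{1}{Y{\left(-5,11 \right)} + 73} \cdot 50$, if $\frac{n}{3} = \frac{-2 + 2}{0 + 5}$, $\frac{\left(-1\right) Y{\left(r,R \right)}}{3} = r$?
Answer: $\frac{993}{44} \approx 22.568$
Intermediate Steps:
$Y{\left(r,R \right)} = - 3 r$
$n = 0$ ($n = 3 \frac{-2 + 2}{0 + 5} = 3 \cdot \frac{0}{5} = 3 \cdot 0 \cdot \frac{1}{5} = 3 \cdot 0 = 0$)
$K{\left(B \right)} = 8 B$ ($K{\left(B \right)} = \left(-2\right) \left(-4\right) B = 8 B$)
$\left(K{\left(n \right)} + 22\right) + \frac{1}{Y{\left(-5,11 \right)} + 73} \cdot 50 = \left(8 \cdot 0 + 22\right) + \frac{1}{\left(-3\right) \left(-5\right) + 73} \cdot 50 = \left(0 + 22\right) + \frac{1}{15 + 73} \cdot 50 = 22 + \frac{1}{88} \cdot 50 = 22 + \frac{25}{44} = \frac{993}{44}$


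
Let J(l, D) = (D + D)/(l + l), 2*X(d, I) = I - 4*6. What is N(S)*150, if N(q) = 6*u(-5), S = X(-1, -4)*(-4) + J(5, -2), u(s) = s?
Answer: -4500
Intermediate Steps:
X(d, I) = -12 + I/2 (X(d, I) = (I - 4*6)/2 = (I - 24)/2 = (-24 + I)/2 = -12 + I/2)
J(l, D) = D/l (J(l, D) = (2*D)/((2*l)) = (2*D)*(1/(2*l)) = D/l)
S = 278/5 (S = (-12 + (1/2)*(-4))*(-4) - 2/5 = (-12 - 2)*(-4) - 2*1/5 = -14*(-4) - 2/5 = 56 - 2/5 = 278/5 ≈ 55.600)
N(q) = -30 (N(q) = 6*(-5) = -30)
N(S)*150 = -30*150 = -4500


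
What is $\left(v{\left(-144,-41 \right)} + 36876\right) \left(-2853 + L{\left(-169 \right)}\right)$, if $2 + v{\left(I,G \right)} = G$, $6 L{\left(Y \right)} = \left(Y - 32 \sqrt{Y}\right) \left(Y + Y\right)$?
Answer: $\frac{736733666}{3} + \frac{2589507232 i}{3} \approx 2.4558 \cdot 10^{8} + 8.6317 \cdot 10^{8} i$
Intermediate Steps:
$L{\left(Y \right)} = \frac{Y \left(Y - 32 \sqrt{Y}\right)}{3}$ ($L{\left(Y \right)} = \frac{\left(Y - 32 \sqrt{Y}\right) \left(Y + Y\right)}{6} = \frac{\left(Y - 32 \sqrt{Y}\right) 2 Y}{6} = \frac{2 Y \left(Y - 32 \sqrt{Y}\right)}{6} = \frac{Y \left(Y - 32 \sqrt{Y}\right)}{3}$)
$v{\left(I,G \right)} = -2 + G$
$\left(v{\left(-144,-41 \right)} + 36876\right) \left(-2853 + L{\left(-169 \right)}\right) = \left(\left(-2 - 41\right) + 36876\right) \left(-2853 + \left(- \frac{32 \left(-169\right)^{\frac{3}{2}}}{3} + \frac{\left(-169\right)^{2}}{3}\right)\right) = \left(-43 + 36876\right) \left(-2853 + \left(- \frac{32 \left(- 2197 i\right)}{3} + \frac{1}{3} \cdot 28561\right)\right) = 36833 \left(-2853 + \left(\frac{70304 i}{3} + \frac{28561}{3}\right)\right) = 36833 \left(-2853 + \left(\frac{28561}{3} + \frac{70304 i}{3}\right)\right) = 36833 \left(\frac{20002}{3} + \frac{70304 i}{3}\right) = \frac{736733666}{3} + \frac{2589507232 i}{3}$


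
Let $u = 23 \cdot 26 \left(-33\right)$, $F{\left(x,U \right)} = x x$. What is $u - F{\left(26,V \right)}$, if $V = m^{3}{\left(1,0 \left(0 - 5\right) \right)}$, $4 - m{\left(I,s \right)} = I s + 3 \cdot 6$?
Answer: $-20410$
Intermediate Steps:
$m{\left(I,s \right)} = -14 - I s$ ($m{\left(I,s \right)} = 4 - \left(I s + 3 \cdot 6\right) = 4 - \left(I s + 18\right) = 4 - \left(18 + I s\right) = -14 - I s$)
$V = -2744$ ($V = \left(-14 - 1 \cdot 0 \left(0 - 5\right)\right)^{3} = \left(-14 - 1 \cdot 0 \left(-5\right)\right)^{3} = \left(-14 - 1 \cdot 0\right)^{3} = \left(-14 + 0\right)^{3} = \left(-14\right)^{3} = -2744$)
$F{\left(x,U \right)} = x^{2}$
$u = -19734$ ($u = 598 \left(-33\right) = -19734$)
$u - F{\left(26,V \right)} = -19734 - 26^{2} = -19734 - 676 = -20410$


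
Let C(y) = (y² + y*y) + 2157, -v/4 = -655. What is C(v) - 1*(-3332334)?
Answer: 17063291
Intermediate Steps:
v = 2620 (v = -4*(-655) = 2620)
C(y) = 2157 + 2*y² (C(y) = (y² + y²) + 2157 = 2*y² + 2157 = 2157 + 2*y²)
C(v) - 1*(-3332334) = (2157 + 2*2620²) - 1*(-3332334) = (2157 + 2*6864400) + 3332334 = (2157 + 13728800) + 3332334 = 13730957 + 3332334 = 17063291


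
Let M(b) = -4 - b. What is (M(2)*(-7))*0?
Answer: 0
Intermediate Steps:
(M(2)*(-7))*0 = ((-4 - 1*2)*(-7))*0 = ((-4 - 2)*(-7))*0 = -6*(-7)*0 = 42*0 = 0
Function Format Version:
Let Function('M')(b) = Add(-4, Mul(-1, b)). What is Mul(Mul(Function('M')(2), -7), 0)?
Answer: 0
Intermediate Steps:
Mul(Mul(Function('M')(2), -7), 0) = Mul(Mul(Add(-4, Mul(-1, 2)), -7), 0) = Mul(Mul(Add(-4, -2), -7), 0) = Mul(Mul(-6, -7), 0) = Mul(42, 0) = 0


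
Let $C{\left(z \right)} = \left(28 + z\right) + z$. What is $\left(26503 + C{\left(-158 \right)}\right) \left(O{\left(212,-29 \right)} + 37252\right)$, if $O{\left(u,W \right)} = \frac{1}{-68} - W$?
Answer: $\frac{66457830005}{68} \approx 9.7732 \cdot 10^{8}$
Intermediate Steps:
$C{\left(z \right)} = 28 + 2 z$
$O{\left(u,W \right)} = - \frac{1}{68} - W$
$\left(26503 + C{\left(-158 \right)}\right) \left(O{\left(212,-29 \right)} + 37252\right) = \left(26503 + \left(28 + 2 \left(-158\right)\right)\right) \left(\left(- \frac{1}{68} - -29\right) + 37252\right) = \left(26503 + \left(28 - 316\right)\right) \left(\left(- \frac{1}{68} + 29\right) + 37252\right) = \left(26503 - 288\right) \left(\frac{1971}{68} + 37252\right) = 26215 \cdot \frac{2535107}{68} = \frac{66457830005}{68}$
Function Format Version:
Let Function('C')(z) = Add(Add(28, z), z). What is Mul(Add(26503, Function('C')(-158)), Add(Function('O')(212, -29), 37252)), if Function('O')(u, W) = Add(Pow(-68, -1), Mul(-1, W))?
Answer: Rational(66457830005, 68) ≈ 9.7732e+8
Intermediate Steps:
Function('C')(z) = Add(28, Mul(2, z))
Function('O')(u, W) = Add(Rational(-1, 68), Mul(-1, W))
Mul(Add(26503, Function('C')(-158)), Add(Function('O')(212, -29), 37252)) = Mul(Add(26503, Add(28, Mul(2, -158))), Add(Add(Rational(-1, 68), Mul(-1, -29)), 37252)) = Mul(Add(26503, Add(28, -316)), Add(Add(Rational(-1, 68), 29), 37252)) = Mul(Add(26503, -288), Add(Rational(1971, 68), 37252)) = Mul(26215, Rational(2535107, 68)) = Rational(66457830005, 68)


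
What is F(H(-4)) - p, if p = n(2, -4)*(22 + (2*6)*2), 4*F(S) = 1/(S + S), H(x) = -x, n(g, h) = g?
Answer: -2943/32 ≈ -91.969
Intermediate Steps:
F(S) = 1/(8*S) (F(S) = 1/(4*(S + S)) = 1/(4*((2*S))) = (1/(2*S))/4 = 1/(8*S))
p = 92 (p = 2*(22 + (2*6)*2) = 2*(22 + 12*2) = 2*(22 + 24) = 2*46 = 92)
F(H(-4)) - p = 1/(8*((-1*(-4)))) - 1*92 = (⅛)/4 - 92 = (⅛)*(¼) - 92 = 1/32 - 92 = -2943/32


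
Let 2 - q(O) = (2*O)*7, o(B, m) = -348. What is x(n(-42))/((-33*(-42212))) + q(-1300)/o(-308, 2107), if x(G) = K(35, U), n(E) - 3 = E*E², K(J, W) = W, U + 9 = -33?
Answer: -528235996/10099221 ≈ -52.305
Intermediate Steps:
U = -42 (U = -9 - 33 = -42)
q(O) = 2 - 14*O (q(O) = 2 - 2*O*7 = 2 - 14*O)
n(E) = 3 + E³ (n(E) = 3 + E*E² = 3 + E³)
x(G) = -42
x(n(-42))/((-33*(-42212))) + q(-1300)/o(-308, 2107) = -42/((-33*(-42212))) + (2 - 14*(-1300))/(-348) = -42/1392996 + (2 + 18200)*(-1/348) = -42*1/1392996 + 18202*(-1/348) = -7/232166 - 9101/174 = -528235996/10099221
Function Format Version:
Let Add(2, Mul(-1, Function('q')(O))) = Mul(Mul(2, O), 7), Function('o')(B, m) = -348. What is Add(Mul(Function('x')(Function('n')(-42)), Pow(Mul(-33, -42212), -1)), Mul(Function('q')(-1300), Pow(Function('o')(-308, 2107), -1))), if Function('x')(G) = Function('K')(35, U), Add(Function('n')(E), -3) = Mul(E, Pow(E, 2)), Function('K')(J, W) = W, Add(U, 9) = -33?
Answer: Rational(-528235996, 10099221) ≈ -52.305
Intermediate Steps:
U = -42 (U = Add(-9, -33) = -42)
Function('q')(O) = Add(2, Mul(-14, O)) (Function('q')(O) = Add(2, Mul(-1, Mul(Mul(2, O), 7))) = Add(2, Mul(-1, Mul(14, O))) = Add(2, Mul(-14, O)))
Function('n')(E) = Add(3, Pow(E, 3)) (Function('n')(E) = Add(3, Mul(E, Pow(E, 2))) = Add(3, Pow(E, 3)))
Function('x')(G) = -42
Add(Mul(Function('x')(Function('n')(-42)), Pow(Mul(-33, -42212), -1)), Mul(Function('q')(-1300), Pow(Function('o')(-308, 2107), -1))) = Add(Mul(-42, Pow(Mul(-33, -42212), -1)), Mul(Add(2, Mul(-14, -1300)), Pow(-348, -1))) = Add(Mul(-42, Pow(1392996, -1)), Mul(Add(2, 18200), Rational(-1, 348))) = Add(Mul(-42, Rational(1, 1392996)), Mul(18202, Rational(-1, 348))) = Add(Rational(-7, 232166), Rational(-9101, 174)) = Rational(-528235996, 10099221)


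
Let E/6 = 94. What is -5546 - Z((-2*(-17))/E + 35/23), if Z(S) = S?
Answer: -35981617/6486 ≈ -5547.6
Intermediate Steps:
E = 564 (E = 6*94 = 564)
-5546 - Z((-2*(-17))/E + 35/23) = -5546 - (-2*(-17)/564 + 35/23) = -5546 - (34*(1/564) + 35*(1/23)) = -5546 - (17/282 + 35/23) = -5546 - 1*10261/6486 = -5546 - 10261/6486 = -35981617/6486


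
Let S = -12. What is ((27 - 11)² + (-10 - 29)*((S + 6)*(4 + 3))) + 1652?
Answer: 3546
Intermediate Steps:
((27 - 11)² + (-10 - 29)*((S + 6)*(4 + 3))) + 1652 = ((27 - 11)² + (-10 - 29)*((-12 + 6)*(4 + 3))) + 1652 = (16² - (-234)*7) + 1652 = (256 - 39*(-42)) + 1652 = (256 + 1638) + 1652 = 1894 + 1652 = 3546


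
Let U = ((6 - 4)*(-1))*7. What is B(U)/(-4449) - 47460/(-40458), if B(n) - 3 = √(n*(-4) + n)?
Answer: 11723787/9999869 - √42/4449 ≈ 1.1709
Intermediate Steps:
U = -14 (U = (2*(-1))*7 = -2*7 = -14)
B(n) = 3 + √3*√(-n) (B(n) = 3 + √(n*(-4) + n) = 3 + √(-4*n + n) = 3 + √(-3*n) = 3 + √3*√(-n))
B(U)/(-4449) - 47460/(-40458) = (3 + √3*√(-1*(-14)))/(-4449) - 47460/(-40458) = (3 + √3*√14)*(-1/4449) - 47460*(-1/40458) = (3 + √42)*(-1/4449) + 7910/6743 = (-1/1483 - √42/4449) + 7910/6743 = 11723787/9999869 - √42/4449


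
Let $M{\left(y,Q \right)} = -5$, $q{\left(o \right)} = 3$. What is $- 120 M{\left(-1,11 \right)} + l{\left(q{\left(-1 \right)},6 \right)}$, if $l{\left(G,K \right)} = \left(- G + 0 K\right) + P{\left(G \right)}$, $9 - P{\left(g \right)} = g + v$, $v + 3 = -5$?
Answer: $611$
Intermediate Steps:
$v = -8$ ($v = -3 - 5 = -8$)
$P{\left(g \right)} = 17 - g$ ($P{\left(g \right)} = 9 - \left(g - 8\right) = 9 - \left(-8 + g\right) = 17 - g$)
$l{\left(G,K \right)} = 17 - 2 G$ ($l{\left(G,K \right)} = \left(- G + 0 K\right) - \left(-17 + G\right) = \left(- G + 0\right) - \left(-17 + G\right) = - G - \left(-17 + G\right) = 17 - 2 G$)
$- 120 M{\left(-1,11 \right)} + l{\left(q{\left(-1 \right)},6 \right)} = \left(-120\right) \left(-5\right) + \left(17 - 6\right) = 600 + \left(17 - 6\right) = 600 + 11 = 611$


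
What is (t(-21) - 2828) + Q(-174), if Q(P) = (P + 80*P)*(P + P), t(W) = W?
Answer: 4901863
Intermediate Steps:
Q(P) = 162*P**2 (Q(P) = (81*P)*(2*P) = 162*P**2)
(t(-21) - 2828) + Q(-174) = (-21 - 2828) + 162*(-174)**2 = -2849 + 162*30276 = -2849 + 4904712 = 4901863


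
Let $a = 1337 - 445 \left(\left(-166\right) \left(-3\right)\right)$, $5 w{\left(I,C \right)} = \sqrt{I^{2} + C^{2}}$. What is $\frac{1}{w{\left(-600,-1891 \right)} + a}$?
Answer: $- \frac{5506825}{1213000927344} - \frac{5 \sqrt{3935881}}{1213000927344} \approx -4.548 \cdot 10^{-6}$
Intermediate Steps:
$w{\left(I,C \right)} = \frac{\sqrt{C^{2} + I^{2}}}{5}$ ($w{\left(I,C \right)} = \frac{\sqrt{I^{2} + C^{2}}}{5} = \frac{\sqrt{C^{2} + I^{2}}}{5}$)
$a = -220273$ ($a = 1337 - 221610 = -220273$)
$\frac{1}{w{\left(-600,-1891 \right)} + a} = \frac{1}{\frac{\sqrt{\left(-1891\right)^{2} + \left(-600\right)^{2}}}{5} - 220273} = \frac{1}{\frac{\sqrt{3575881 + 360000}}{5} - 220273} = \frac{1}{\frac{\sqrt{3935881}}{5} - 220273} = \frac{1}{-220273 + \frac{\sqrt{3935881}}{5}}$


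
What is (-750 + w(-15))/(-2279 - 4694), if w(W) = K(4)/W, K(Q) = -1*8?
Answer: 11242/104595 ≈ 0.10748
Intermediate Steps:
K(Q) = -8
w(W) = -8/W
(-750 + w(-15))/(-2279 - 4694) = (-750 - 8/(-15))/(-2279 - 4694) = (-750 - 8*(-1/15))/(-6973) = (-750 + 8/15)*(-1/6973) = -11242/15*(-1/6973) = 11242/104595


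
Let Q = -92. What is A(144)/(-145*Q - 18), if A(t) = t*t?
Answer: 10368/6661 ≈ 1.5565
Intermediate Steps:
A(t) = t²
A(144)/(-145*Q - 18) = 144²/(-145*(-92) - 18) = 20736/(13340 - 18) = 20736/13322 = 20736*(1/13322) = 10368/6661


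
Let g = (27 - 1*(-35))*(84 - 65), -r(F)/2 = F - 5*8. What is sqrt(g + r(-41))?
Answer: 2*sqrt(335) ≈ 36.606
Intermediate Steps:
r(F) = 80 - 2*F (r(F) = -2*(F - 5*8) = -2*(F - 40) = -2*(-40 + F) = 80 - 2*F)
g = 1178 (g = (27 + 35)*19 = 62*19 = 1178)
sqrt(g + r(-41)) = sqrt(1178 + (80 - 2*(-41))) = sqrt(1178 + (80 + 82)) = sqrt(1178 + 162) = sqrt(1340) = 2*sqrt(335)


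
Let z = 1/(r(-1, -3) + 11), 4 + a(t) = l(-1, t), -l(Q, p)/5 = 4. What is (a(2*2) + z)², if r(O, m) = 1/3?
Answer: 660969/1156 ≈ 571.77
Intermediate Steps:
l(Q, p) = -20 (l(Q, p) = -5*4 = -20)
r(O, m) = ⅓
a(t) = -24 (a(t) = -4 - 20 = -24)
z = 3/34 (z = 1/(⅓ + 11) = 1/(34/3) = 3/34 ≈ 0.088235)
(a(2*2) + z)² = (-24 + 3/34)² = (-813/34)² = 660969/1156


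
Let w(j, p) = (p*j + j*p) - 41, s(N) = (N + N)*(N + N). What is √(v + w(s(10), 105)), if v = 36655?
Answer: √120614 ≈ 347.30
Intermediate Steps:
s(N) = 4*N² (s(N) = (2*N)*(2*N) = 4*N²)
w(j, p) = -41 + 2*j*p (w(j, p) = (j*p + j*p) - 41 = 2*j*p - 41 = -41 + 2*j*p)
√(v + w(s(10), 105)) = √(36655 + (-41 + 2*(4*10²)*105)) = √(36655 + (-41 + 2*(4*100)*105)) = √(36655 + (-41 + 2*400*105)) = √(36655 + (-41 + 84000)) = √(36655 + 83959) = √120614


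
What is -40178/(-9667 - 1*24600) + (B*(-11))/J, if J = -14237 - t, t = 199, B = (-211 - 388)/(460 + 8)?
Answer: 271218711281/231509496816 ≈ 1.1715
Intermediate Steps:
B = -599/468 ≈ -1.2799
J = -14436 (J = -14237 - 1*199 = -14237 - 199 = -14436)
-40178/(-9667 - 1*24600) + (B*(-11))/J = -40178/(-9667 - 1*24600) - 599/468*(-11)/(-14436) = -40178/(-9667 - 24600) + (6589/468)*(-1/14436) = -40178/(-34267) - 6589/6756048 = -40178*(-1/34267) - 6589/6756048 = 40178/34267 - 6589/6756048 = 271218711281/231509496816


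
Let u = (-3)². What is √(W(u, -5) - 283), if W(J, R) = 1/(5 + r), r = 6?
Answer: 2*I*√8558/11 ≈ 16.82*I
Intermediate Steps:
u = 9
W(J, R) = 1/11 (W(J, R) = 1/(5 + 6) = 1/11)
√(W(u, -5) - 283) = √(1/11 - 283) = √(-3112/11) = 2*I*√8558/11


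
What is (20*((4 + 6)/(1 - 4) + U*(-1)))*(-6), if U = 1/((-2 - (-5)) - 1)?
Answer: 460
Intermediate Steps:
U = ½ (U = 1/((-2 - 1*(-5)) - 1) = 1/((-2 + 5) - 1) = 1/(3 - 1) = 1/2 = ½ ≈ 0.50000)
(20*((4 + 6)/(1 - 4) + U*(-1)))*(-6) = (20*((4 + 6)/(1 - 4) + (½)*(-1)))*(-6) = (20*(10/(-3) - ½))*(-6) = (20*(10*(-⅓) - ½))*(-6) = (20*(-10/3 - ½))*(-6) = (20*(-23/6))*(-6) = -230/3*(-6) = 460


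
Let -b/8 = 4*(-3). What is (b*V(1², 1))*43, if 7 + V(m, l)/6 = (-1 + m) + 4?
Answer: -74304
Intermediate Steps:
b = 96 (b = -32*(-3) = -8*(-12) = 96)
V(m, l) = -24 + 6*m (V(m, l) = -42 + 6*((-1 + m) + 4) = -42 + 6*(3 + m) = -42 + (18 + 6*m) = -24 + 6*m)
(b*V(1², 1))*43 = (96*(-24 + 6*1²))*43 = (96*(-24 + 6*1))*43 = (96*(-24 + 6))*43 = (96*(-18))*43 = -1728*43 = -74304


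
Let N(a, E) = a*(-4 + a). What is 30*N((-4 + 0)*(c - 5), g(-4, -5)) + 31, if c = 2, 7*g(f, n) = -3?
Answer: 2911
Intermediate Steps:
g(f, n) = -3/7 (g(f, n) = (1/7)*(-3) = -3/7)
30*N((-4 + 0)*(c - 5), g(-4, -5)) + 31 = 30*(((-4 + 0)*(2 - 5))*(-4 + (-4 + 0)*(2 - 5))) + 31 = 30*((-4*(-3))*(-4 - 4*(-3))) + 31 = 30*(12*(-4 + 12)) + 31 = 30*(12*8) + 31 = 30*96 + 31 = 2880 + 31 = 2911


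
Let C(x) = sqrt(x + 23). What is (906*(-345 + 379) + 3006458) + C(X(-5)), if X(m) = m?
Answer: 3037262 + 3*sqrt(2) ≈ 3.0373e+6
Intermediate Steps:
C(x) = sqrt(23 + x)
(906*(-345 + 379) + 3006458) + C(X(-5)) = (906*(-345 + 379) + 3006458) + sqrt(23 - 5) = (906*34 + 3006458) + sqrt(18) = (30804 + 3006458) + 3*sqrt(2) = 3037262 + 3*sqrt(2)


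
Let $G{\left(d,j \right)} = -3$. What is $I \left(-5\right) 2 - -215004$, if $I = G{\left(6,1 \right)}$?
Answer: $215034$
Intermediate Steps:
$I = -3$
$I \left(-5\right) 2 - -215004 = \left(-3\right) \left(-5\right) 2 - -215004 = 15 \cdot 2 + 215004 = 30 + 215004 = 215034$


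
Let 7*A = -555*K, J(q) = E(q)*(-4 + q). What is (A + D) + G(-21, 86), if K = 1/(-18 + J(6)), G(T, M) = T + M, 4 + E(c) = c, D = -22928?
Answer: -2240019/98 ≈ -22857.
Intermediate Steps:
E(c) = -4 + c
G(T, M) = M + T
J(q) = (-4 + q)**2 (J(q) = (-4 + q)*(-4 + q) = (-4 + q)**2)
K = -1/14 (K = 1/(-18 + (-4 + 6)**2) = 1/(-18 + 2**2) = 1/(-18 + 4) = 1/(-14) = -1/14 ≈ -0.071429)
A = 555/98 (A = (-555*(-1/14))/7 = (1/7)*(555/14) = 555/98 ≈ 5.6633)
(A + D) + G(-21, 86) = (555/98 - 22928) + (86 - 21) = -2246389/98 + 65 = -2240019/98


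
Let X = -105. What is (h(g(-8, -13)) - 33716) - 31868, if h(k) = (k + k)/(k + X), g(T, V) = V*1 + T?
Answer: -196751/3 ≈ -65584.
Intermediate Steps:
g(T, V) = T + V (g(T, V) = V + T = T + V)
h(k) = 2*k/(-105 + k) (h(k) = (k + k)/(k - 105) = (2*k)/(-105 + k) = 2*k/(-105 + k))
(h(g(-8, -13)) - 33716) - 31868 = (2*(-8 - 13)/(-105 + (-8 - 13)) - 33716) - 31868 = (2*(-21)/(-105 - 21) - 33716) - 31868 = (2*(-21)/(-126) - 33716) - 31868 = (2*(-21)*(-1/126) - 33716) - 31868 = (1/3 - 33716) - 31868 = -101147/3 - 31868 = -196751/3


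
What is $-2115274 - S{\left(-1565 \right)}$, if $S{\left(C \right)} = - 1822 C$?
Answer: $-4966704$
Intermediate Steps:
$-2115274 - S{\left(-1565 \right)} = -2115274 - \left(-1822\right) \left(-1565\right) = -2115274 - 2851430 = -4966704$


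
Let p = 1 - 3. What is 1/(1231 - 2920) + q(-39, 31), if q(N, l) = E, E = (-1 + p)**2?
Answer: 15200/1689 ≈ 8.9994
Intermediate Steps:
p = -2
E = 9 (E = (-1 - 2)**2 = (-3)**2 = 9)
q(N, l) = 9
1/(1231 - 2920) + q(-39, 31) = 1/(1231 - 2920) + 9 = 1/(-1689) + 9 = -1/1689 + 9 = 15200/1689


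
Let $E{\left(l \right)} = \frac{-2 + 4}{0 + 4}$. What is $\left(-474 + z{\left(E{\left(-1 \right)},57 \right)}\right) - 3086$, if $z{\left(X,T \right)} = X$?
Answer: $- \frac{7119}{2} \approx -3559.5$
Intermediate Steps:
$E{\left(l \right)} = \frac{1}{2}$ ($E{\left(l \right)} = \frac{2}{4} = 2 \cdot \frac{1}{4} = \frac{1}{2}$)
$\left(-474 + z{\left(E{\left(-1 \right)},57 \right)}\right) - 3086 = \left(-474 + \frac{1}{2}\right) - 3086 = - \frac{947}{2} - 3086 = - \frac{7119}{2}$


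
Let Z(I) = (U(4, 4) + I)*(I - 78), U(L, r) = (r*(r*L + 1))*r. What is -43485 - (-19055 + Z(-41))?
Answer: 3059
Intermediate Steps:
U(L, r) = r**2*(1 + L*r) (U(L, r) = (r*(L*r + 1))*r = (r*(1 + L*r))*r = r**2*(1 + L*r))
Z(I) = (-78 + I)*(272 + I) (Z(I) = (4**2*(1 + 4*4) + I)*(I - 78) = (16*(1 + 16) + I)*(-78 + I) = (16*17 + I)*(-78 + I) = (272 + I)*(-78 + I) = (-78 + I)*(272 + I))
-43485 - (-19055 + Z(-41)) = -43485 - (-19055 + (-21216 + (-41)**2 + 194*(-41))) = -43485 - (-19055 + (-21216 + 1681 - 7954)) = -43485 - (-19055 - 27489) = -43485 - 1*(-46544) = -43485 + 46544 = 3059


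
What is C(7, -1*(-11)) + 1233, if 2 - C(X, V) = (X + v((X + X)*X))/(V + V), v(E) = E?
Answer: 27065/22 ≈ 1230.2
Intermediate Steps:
C(X, V) = 2 - (X + 2*X²)/(2*V) (C(X, V) = 2 - (X + (X + X)*X)/(V + V) = 2 - (X + (2*X)*X)/(2*V) = 2 - (X + 2*X²)*1/(2*V) = 2 - (X + 2*X²)/(2*V))
C(7, -1*(-11)) + 1233 = (-1*7² + 2*(-1*(-11)) - ½*7)/((-1*(-11))) + 1233 = (-1*49 + 2*11 - 7/2)/11 + 1233 = (-49 + 22 - 7/2)/11 + 1233 = (1/11)*(-61/2) + 1233 = -61/22 + 1233 = 27065/22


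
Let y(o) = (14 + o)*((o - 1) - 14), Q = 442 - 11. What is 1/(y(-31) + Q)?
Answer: 1/1213 ≈ 0.00082440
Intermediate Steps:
Q = 431
y(o) = (-15 + o)*(14 + o) (y(o) = (14 + o)*((-1 + o) - 14) = (14 + o)*(-15 + o) = (-15 + o)*(14 + o))
1/(y(-31) + Q) = 1/((-210 + (-31)**2 - 1*(-31)) + 431) = 1/((-210 + 961 + 31) + 431) = 1/(782 + 431) = 1/1213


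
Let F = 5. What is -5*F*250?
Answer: -6250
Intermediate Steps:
-5*F*250 = -5*5*250 = -25*250 = -6250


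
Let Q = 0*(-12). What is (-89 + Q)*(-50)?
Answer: 4450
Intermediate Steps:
Q = 0
(-89 + Q)*(-50) = (-89 + 0)*(-50) = -89*(-50) = 4450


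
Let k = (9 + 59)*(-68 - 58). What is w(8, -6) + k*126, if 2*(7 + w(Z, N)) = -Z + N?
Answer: -1079582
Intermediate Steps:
w(Z, N) = -7 + N/2 - Z/2 (w(Z, N) = -7 + (-Z + N)/2 = -7 + (N - Z)/2 = -7 + (N/2 - Z/2) = -7 + N/2 - Z/2)
k = -8568 (k = 68*(-126) = -8568)
w(8, -6) + k*126 = (-7 + (1/2)*(-6) - 1/2*8) - 8568*126 = (-7 - 3 - 4) - 1079568 = -14 - 1079568 = -1079582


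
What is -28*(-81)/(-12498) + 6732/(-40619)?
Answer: -29376738/84609377 ≈ -0.34720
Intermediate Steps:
-28*(-81)/(-12498) + 6732/(-40619) = 2268*(-1/12498) + 6732*(-1/40619) = -378/2083 - 6732/40619 = -29376738/84609377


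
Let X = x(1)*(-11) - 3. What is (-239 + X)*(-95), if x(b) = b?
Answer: 24035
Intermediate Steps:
X = -14 (X = 1*(-11) - 3 = -11 - 3 = -14)
(-239 + X)*(-95) = (-239 - 14)*(-95) = -253*(-95) = 24035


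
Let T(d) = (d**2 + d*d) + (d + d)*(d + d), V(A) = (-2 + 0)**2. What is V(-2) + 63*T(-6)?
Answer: 13612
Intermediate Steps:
V(A) = 4 (V(A) = (-2)**2 = 4)
T(d) = 6*d**2 (T(d) = (d**2 + d**2) + (2*d)*(2*d) = 2*d**2 + 4*d**2 = 6*d**2)
V(-2) + 63*T(-6) = 4 + 63*(6*(-6)**2) = 4 + 63*(6*36) = 4 + 63*216 = 4 + 13608 = 13612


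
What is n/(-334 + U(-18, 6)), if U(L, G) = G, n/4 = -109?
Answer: 109/82 ≈ 1.3293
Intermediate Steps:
n = -436 (n = 4*(-109) = -436)
n/(-334 + U(-18, 6)) = -436/(-334 + 6) = -436/(-328) = -436*(-1/328) = 109/82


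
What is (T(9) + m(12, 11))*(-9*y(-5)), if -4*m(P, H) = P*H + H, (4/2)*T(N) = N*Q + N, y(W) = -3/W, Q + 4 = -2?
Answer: 6291/20 ≈ 314.55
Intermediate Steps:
Q = -6 (Q = -4 - 2 = -6)
T(N) = -5*N/2 (T(N) = (N*(-6) + N)/2 = (-6*N + N)/2 = (-5*N)/2 = -5*N/2)
m(P, H) = -H/4 - H*P/4 (m(P, H) = -(P*H + H)/4 = -(H*P + H)/4 = -(H + H*P)/4 = -H/4 - H*P/4)
(T(9) + m(12, 11))*(-9*y(-5)) = (-5/2*9 - ¼*11*(1 + 12))*(-(-27)/(-5)) = (-45/2 - ¼*11*13)*(-(-27)*(-1)/5) = (-45/2 - 143/4)*(-9*⅗) = -233/4*(-27/5) = 6291/20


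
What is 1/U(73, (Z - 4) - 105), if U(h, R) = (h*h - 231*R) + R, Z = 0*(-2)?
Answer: 1/30399 ≈ 3.2896e-5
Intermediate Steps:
Z = 0
U(h, R) = h² - 230*R (U(h, R) = (h² - 231*R) + R = h² - 230*R)
1/U(73, (Z - 4) - 105) = 1/(73² - 230*((0 - 4) - 105)) = 1/(5329 - 230*(-4 - 105)) = 1/(5329 - 230*(-109)) = 1/(5329 + 25070) = 1/30399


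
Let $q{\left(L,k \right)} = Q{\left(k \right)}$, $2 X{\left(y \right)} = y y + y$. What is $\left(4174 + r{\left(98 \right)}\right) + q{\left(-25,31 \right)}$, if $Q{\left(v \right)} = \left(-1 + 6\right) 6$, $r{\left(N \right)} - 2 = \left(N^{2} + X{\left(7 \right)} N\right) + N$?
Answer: $16652$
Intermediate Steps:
$X{\left(y \right)} = \frac{y}{2} + \frac{y^{2}}{2}$ ($X{\left(y \right)} = \frac{y y + y}{2} = \frac{y^{2} + y}{2} = \frac{y + y^{2}}{2} = \frac{y}{2} + \frac{y^{2}}{2}$)
$r{\left(N \right)} = 2 + N^{2} + 29 N$ ($r{\left(N \right)} = 2 + \left(\left(N^{2} + \frac{1}{2} \cdot 7 \left(1 + 7\right) N\right) + N\right) = 2 + \left(\left(N^{2} + \frac{1}{2} \cdot 7 \cdot 8 N\right) + N\right) = 2 + \left(\left(N^{2} + 28 N\right) + N\right) = 2 + \left(N^{2} + 29 N\right) = 2 + N^{2} + 29 N$)
$Q{\left(v \right)} = 30$ ($Q{\left(v \right)} = 5 \cdot 6 = 30$)
$q{\left(L,k \right)} = 30$
$\left(4174 + r{\left(98 \right)}\right) + q{\left(-25,31 \right)} = \left(4174 + \left(2 + 98^{2} + 29 \cdot 98\right)\right) + 30 = \left(4174 + \left(2 + 9604 + 2842\right)\right) + 30 = \left(4174 + 12448\right) + 30 = 16622 + 30 = 16652$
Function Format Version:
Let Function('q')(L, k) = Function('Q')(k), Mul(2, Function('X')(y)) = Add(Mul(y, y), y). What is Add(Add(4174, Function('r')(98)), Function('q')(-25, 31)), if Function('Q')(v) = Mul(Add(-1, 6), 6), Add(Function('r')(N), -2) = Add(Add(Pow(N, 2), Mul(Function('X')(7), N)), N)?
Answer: 16652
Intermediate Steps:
Function('X')(y) = Add(Mul(Rational(1, 2), y), Mul(Rational(1, 2), Pow(y, 2))) (Function('X')(y) = Mul(Rational(1, 2), Add(Mul(y, y), y)) = Mul(Rational(1, 2), Add(Pow(y, 2), y)) = Mul(Rational(1, 2), Add(y, Pow(y, 2))) = Add(Mul(Rational(1, 2), y), Mul(Rational(1, 2), Pow(y, 2))))
Function('r')(N) = Add(2, Pow(N, 2), Mul(29, N)) (Function('r')(N) = Add(2, Add(Add(Pow(N, 2), Mul(Mul(Rational(1, 2), 7, Add(1, 7)), N)), N)) = Add(2, Add(Add(Pow(N, 2), Mul(Mul(Rational(1, 2), 7, 8), N)), N)) = Add(2, Add(Add(Pow(N, 2), Mul(28, N)), N)) = Add(2, Add(Pow(N, 2), Mul(29, N))) = Add(2, Pow(N, 2), Mul(29, N)))
Function('Q')(v) = 30 (Function('Q')(v) = Mul(5, 6) = 30)
Function('q')(L, k) = 30
Add(Add(4174, Function('r')(98)), Function('q')(-25, 31)) = Add(Add(4174, Add(2, Pow(98, 2), Mul(29, 98))), 30) = Add(Add(4174, Add(2, 9604, 2842)), 30) = Add(Add(4174, 12448), 30) = Add(16622, 30) = 16652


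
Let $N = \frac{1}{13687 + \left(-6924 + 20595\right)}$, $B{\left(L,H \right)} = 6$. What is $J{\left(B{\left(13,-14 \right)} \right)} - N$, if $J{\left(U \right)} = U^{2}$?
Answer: $\frac{984887}{27358} \approx 36.0$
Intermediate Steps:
$N = \frac{1}{27358}$ ($N = \frac{1}{13687 + 13671} = \frac{1}{27358} \approx 3.6552 \cdot 10^{-5}$)
$J{\left(B{\left(13,-14 \right)} \right)} - N = 6^{2} - \frac{1}{27358} = 36 - \frac{1}{27358} = \frac{984887}{27358}$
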